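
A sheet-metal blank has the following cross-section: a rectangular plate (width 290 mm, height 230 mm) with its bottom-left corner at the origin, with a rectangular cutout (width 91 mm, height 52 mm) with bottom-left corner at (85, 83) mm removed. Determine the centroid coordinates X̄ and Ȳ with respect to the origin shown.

plate: A = 290 × 230 = 66700.00, centroid at (145.00, 115.00).
hole: A = −(91 × 52) = -4732.00, centroid at (130.50, 109.00).
ΣA = 61968.00 mm²
ΣAX̄ = (66700.00)(145.00) + (-4732.00)(130.50) = 9053974.00 mm³
ΣAȲ = (66700.00)(115.00) + (-4732.00)(109.00) = 7154712.00 mm³
X̄ = 9053974.00 / 61968.00 = 146.11 mm
Ȳ = 7154712.00 / 61968.00 = 115.46 mm

X̄ = 146.11 mm, Ȳ = 115.46 mm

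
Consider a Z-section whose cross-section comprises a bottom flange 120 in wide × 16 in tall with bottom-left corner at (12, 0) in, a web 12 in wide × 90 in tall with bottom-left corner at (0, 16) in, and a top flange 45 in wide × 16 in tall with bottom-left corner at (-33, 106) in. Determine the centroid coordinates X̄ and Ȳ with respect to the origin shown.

X̄ = 36.87 in, Ȳ = 43.90 in

bottom flange: A = 120 × 16 = 1920.00, centroid at (72.00, 8.00).
web: A = 12 × 90 = 1080.00, centroid at (6.00, 61.00).
top flange: A = 45 × 16 = 720.00, centroid at (-10.50, 114.00).
ΣA = 3720.00 in², ΣAX̄ = 137160.00 in³, ΣAȲ = 163320.00 in³.
X̄ = 137160.00/3720.00 = 36.87 in; Ȳ = 163320.00/3720.00 = 43.90 in.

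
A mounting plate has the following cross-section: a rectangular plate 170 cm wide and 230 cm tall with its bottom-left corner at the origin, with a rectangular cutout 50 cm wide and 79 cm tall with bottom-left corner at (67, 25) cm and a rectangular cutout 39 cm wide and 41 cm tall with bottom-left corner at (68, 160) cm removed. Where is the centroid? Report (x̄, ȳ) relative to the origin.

Part | A | x̄ᵢ | ȳᵢ | A·x̄ᵢ | A·ȳᵢ
plate | 39100.00 | 85.00 | 115.00 | 3323500.00 | 4496500.00
hole 1 | -3950.00 | 92.00 | 64.50 | -363400.00 | -254775.00
hole 2 | -1599.00 | 87.50 | 180.50 | -139912.50 | -288619.50
Σ | 33551.00 |  |  | 2820187.50 | 3953105.50
x̄ = 2820187.50 / 33551.00 = 84.06 cm
ȳ = 3953105.50 / 33551.00 = 117.82 cm

x̄ = 84.06 cm, ȳ = 117.82 cm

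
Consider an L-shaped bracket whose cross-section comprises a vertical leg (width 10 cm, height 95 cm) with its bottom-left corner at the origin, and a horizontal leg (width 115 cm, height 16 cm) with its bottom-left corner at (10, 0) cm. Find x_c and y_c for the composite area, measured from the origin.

x_c = 46.22 cm, y_c = 21.45 cm

vertical leg: A = 10 × 95 = 950.00, centroid at (5.00, 47.50).
horizontal leg: A = 115 × 16 = 1840.00, centroid at (67.50, 8.00).
ΣA = 2790.00 cm², ΣAx_c = 128950.00 cm³, ΣAy_c = 59845.00 cm³.
x_c = 128950.00/2790.00 = 46.22 cm; y_c = 59845.00/2790.00 = 21.45 cm.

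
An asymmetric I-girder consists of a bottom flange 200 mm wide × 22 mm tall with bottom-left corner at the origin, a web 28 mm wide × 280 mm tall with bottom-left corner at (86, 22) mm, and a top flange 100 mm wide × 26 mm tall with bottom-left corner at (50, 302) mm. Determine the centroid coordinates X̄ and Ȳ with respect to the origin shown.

X̄ = 100.00 mm, Ȳ = 144.04 mm

Part | A | x̄ᵢ | ȳᵢ | A·x̄ᵢ | A·ȳᵢ
bottom flange | 4400.00 | 100.00 | 11.00 | 440000.00 | 48400.00
web | 7840.00 | 100.00 | 162.00 | 784000.00 | 1270080.00
top flange | 2600.00 | 100.00 | 315.00 | 260000.00 | 819000.00
Σ | 14840.00 |  |  | 1484000.00 | 2137480.00
X̄ = 1484000.00 / 14840.00 = 100.00 mm
Ȳ = 2137480.00 / 14840.00 = 144.04 mm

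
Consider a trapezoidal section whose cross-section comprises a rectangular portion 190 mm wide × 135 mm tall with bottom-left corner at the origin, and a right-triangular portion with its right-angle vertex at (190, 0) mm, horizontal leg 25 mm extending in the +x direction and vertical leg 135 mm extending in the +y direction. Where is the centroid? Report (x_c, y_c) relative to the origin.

rectangular portion: A = 190 × 135 = 25650.00, centroid at (95.00, 67.50).
triangular portion: A = ½·25·135 = 1687.50, centroid at (198.33, 45.00).
ΣA = 27337.50 mm², ΣAx_c = 2771437.50 mm³, ΣAy_c = 1807312.50 mm³.
x_c = 2771437.50/27337.50 = 101.38 mm; y_c = 1807312.50/27337.50 = 66.11 mm.

x_c = 101.38 mm, y_c = 66.11 mm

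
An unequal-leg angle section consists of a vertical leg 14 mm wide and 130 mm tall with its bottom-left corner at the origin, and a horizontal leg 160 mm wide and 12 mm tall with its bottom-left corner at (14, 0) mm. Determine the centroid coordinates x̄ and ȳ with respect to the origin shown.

x̄ = 51.66 mm, ȳ = 34.71 mm

Part | A | x̄ᵢ | ȳᵢ | A·x̄ᵢ | A·ȳᵢ
vertical leg | 1820.00 | 7.00 | 65.00 | 12740.00 | 118300.00
horizontal leg | 1920.00 | 94.00 | 6.00 | 180480.00 | 11520.00
Σ | 3740.00 |  |  | 193220.00 | 129820.00
x̄ = 193220.00 / 3740.00 = 51.66 mm
ȳ = 129820.00 / 3740.00 = 34.71 mm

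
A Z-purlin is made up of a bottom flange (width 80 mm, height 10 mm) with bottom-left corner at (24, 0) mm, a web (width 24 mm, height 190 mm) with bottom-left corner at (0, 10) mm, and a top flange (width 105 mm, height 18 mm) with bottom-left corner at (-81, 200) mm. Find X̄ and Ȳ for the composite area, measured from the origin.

X̄ = 7.18 mm, Ȳ = 121.08 mm

bottom flange: A = 80 × 10 = 800.00, centroid at (64.00, 5.00).
web: A = 24 × 190 = 4560.00, centroid at (12.00, 105.00).
top flange: A = 105 × 18 = 1890.00, centroid at (-28.50, 209.00).
ΣA = 7250.00 mm², ΣAX̄ = 52055.00 mm³, ΣAȲ = 877810.00 mm³.
X̄ = 52055.00/7250.00 = 7.18 mm; Ȳ = 877810.00/7250.00 = 121.08 mm.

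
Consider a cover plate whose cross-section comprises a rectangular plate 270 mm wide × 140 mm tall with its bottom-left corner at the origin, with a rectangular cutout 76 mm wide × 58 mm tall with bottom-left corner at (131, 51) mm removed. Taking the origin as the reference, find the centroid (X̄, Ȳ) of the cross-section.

X̄ = 130.51 mm, Ȳ = 68.68 mm

plate: A = 270 × 140 = 37800.00, centroid at (135.00, 70.00).
hole: A = −(76 × 58) = -4408.00, centroid at (169.00, 80.00).
ΣA = 33392.00 mm², ΣAX̄ = 4358048.00 mm³, ΣAȲ = 2293360.00 mm³.
X̄ = 4358048.00/33392.00 = 130.51 mm; Ȳ = 2293360.00/33392.00 = 68.68 mm.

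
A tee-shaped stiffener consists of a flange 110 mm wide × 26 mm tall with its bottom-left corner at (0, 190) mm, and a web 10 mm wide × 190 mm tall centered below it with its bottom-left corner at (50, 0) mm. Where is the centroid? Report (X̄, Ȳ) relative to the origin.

web: A = 10 × 190 = 1900.00, centroid at (55.00, 95.00).
flange: A = 110 × 26 = 2860.00, centroid at (55.00, 203.00).
ΣA = 4760.00 mm²
ΣAX̄ = (1900.00)(55.00) + (2860.00)(55.00) = 261800.00 mm³
ΣAȲ = (1900.00)(95.00) + (2860.00)(203.00) = 761080.00 mm³
X̄ = 261800.00 / 4760.00 = 55.00 mm
Ȳ = 761080.00 / 4760.00 = 159.89 mm

X̄ = 55.00 mm, Ȳ = 159.89 mm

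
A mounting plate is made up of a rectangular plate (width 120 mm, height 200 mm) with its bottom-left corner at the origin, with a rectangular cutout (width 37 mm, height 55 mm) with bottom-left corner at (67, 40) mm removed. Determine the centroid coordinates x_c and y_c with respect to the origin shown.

plate: A = 120 × 200 = 24000.00, centroid at (60.00, 100.00).
hole: A = −(37 × 55) = -2035.00, centroid at (85.50, 67.50).
ΣA = 21965.00 mm², ΣAx_c = 1266007.50 mm³, ΣAy_c = 2262637.50 mm³.
x_c = 1266007.50/21965.00 = 57.64 mm; y_c = 2262637.50/21965.00 = 103.01 mm.

x_c = 57.64 mm, y_c = 103.01 mm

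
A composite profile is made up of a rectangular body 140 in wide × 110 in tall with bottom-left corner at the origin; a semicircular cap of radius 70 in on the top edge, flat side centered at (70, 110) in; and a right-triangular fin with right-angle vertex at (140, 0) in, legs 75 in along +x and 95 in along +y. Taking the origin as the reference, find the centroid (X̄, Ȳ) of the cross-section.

Part | A | x̄ᵢ | ȳᵢ | A·x̄ᵢ | A·ȳᵢ
rectangular body | 15400.00 | 70.00 | 55.00 | 1078000.00 | 847000.00
semicircular top | 7696.90 | 70.00 | 139.71 | 538783.14 | 1075325.89
triangular fin | 3562.50 | 165.00 | 31.67 | 587812.50 | 112812.50
Σ | 26659.40 |  |  | 2204595.64 | 2035138.39
X̄ = 2204595.64 / 26659.40 = 82.69 in
Ȳ = 2035138.39 / 26659.40 = 76.34 in

X̄ = 82.69 in, Ȳ = 76.34 in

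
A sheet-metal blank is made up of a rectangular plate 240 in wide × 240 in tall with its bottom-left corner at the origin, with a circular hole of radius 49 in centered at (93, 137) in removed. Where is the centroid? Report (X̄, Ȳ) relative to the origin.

plate: A = 240 × 240 = 57600.00, centroid at (120.00, 120.00).
hole: A = −π·49² = -7542.96, centroid at (93.00, 137.00).
ΣA = 50057.04 in²
ΣAX̄ = (57600.00)(120.00) + (-7542.96)(93.00) = 6210504.35 in³
ΣAȲ = (57600.00)(120.00) + (-7542.96)(137.00) = 5878613.94 in³
X̄ = 6210504.35 / 50057.04 = 124.07 in
Ȳ = 5878613.94 / 50057.04 = 117.44 in

X̄ = 124.07 in, Ȳ = 117.44 in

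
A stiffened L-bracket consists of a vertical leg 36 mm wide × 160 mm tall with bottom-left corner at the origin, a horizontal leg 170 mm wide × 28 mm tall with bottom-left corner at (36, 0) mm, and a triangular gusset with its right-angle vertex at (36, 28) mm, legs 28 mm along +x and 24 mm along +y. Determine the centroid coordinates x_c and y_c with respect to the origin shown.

vertical leg: A = 36 × 160 = 5760.00, centroid at (18.00, 80.00).
horizontal leg: A = 170 × 28 = 4760.00, centroid at (121.00, 14.00).
gusset: A = ½·28·24 = 336.00, centroid at (45.33, 36.00).
ΣA = 10856.00 mm², ΣAx_c = 694872.00 mm³, ΣAy_c = 539536.00 mm³.
x_c = 694872.00/10856.00 = 64.01 mm; y_c = 539536.00/10856.00 = 49.70 mm.

x_c = 64.01 mm, y_c = 49.70 mm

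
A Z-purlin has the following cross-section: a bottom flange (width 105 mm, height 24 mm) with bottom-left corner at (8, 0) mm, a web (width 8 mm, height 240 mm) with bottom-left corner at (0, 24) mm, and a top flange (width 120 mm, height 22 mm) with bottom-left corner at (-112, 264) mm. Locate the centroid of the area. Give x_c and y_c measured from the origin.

x_c = 3.23 mm, y_c = 145.86 mm

bottom flange: A = 105 × 24 = 2520.00, centroid at (60.50, 12.00).
web: A = 8 × 240 = 1920.00, centroid at (4.00, 144.00).
top flange: A = 120 × 22 = 2640.00, centroid at (-52.00, 275.00).
ΣA = 7080.00 mm²
ΣAx_c = (2520.00)(60.50) + (1920.00)(4.00) + (2640.00)(-52.00) = 22860.00 mm³
ΣAy_c = (2520.00)(12.00) + (1920.00)(144.00) + (2640.00)(275.00) = 1032720.00 mm³
x_c = 22860.00 / 7080.00 = 3.23 mm
y_c = 1032720.00 / 7080.00 = 145.86 mm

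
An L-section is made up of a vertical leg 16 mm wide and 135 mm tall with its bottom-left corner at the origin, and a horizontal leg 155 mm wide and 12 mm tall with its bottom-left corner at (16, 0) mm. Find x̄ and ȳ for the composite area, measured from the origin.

vertical leg: A = 16 × 135 = 2160.00, centroid at (8.00, 67.50).
horizontal leg: A = 155 × 12 = 1860.00, centroid at (93.50, 6.00).
ΣA = 4020.00 mm²
ΣAx̄ = (2160.00)(8.00) + (1860.00)(93.50) = 191190.00 mm³
ΣAȳ = (2160.00)(67.50) + (1860.00)(6.00) = 156960.00 mm³
x̄ = 191190.00 / 4020.00 = 47.56 mm
ȳ = 156960.00 / 4020.00 = 39.04 mm

x̄ = 47.56 mm, ȳ = 39.04 mm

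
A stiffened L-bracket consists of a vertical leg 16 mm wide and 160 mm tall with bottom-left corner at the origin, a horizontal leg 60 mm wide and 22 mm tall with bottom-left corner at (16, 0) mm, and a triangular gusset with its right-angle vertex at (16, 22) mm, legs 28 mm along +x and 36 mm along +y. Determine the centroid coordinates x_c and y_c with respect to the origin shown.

Part | A | x̄ᵢ | ȳᵢ | A·x̄ᵢ | A·ȳᵢ
vertical leg | 2560.00 | 8.00 | 80.00 | 20480.00 | 204800.00
horizontal leg | 1320.00 | 46.00 | 11.00 | 60720.00 | 14520.00
gusset | 504.00 | 25.33 | 34.00 | 12768.00 | 17136.00
Σ | 4384.00 |  |  | 93968.00 | 236456.00
x_c = 93968.00 / 4384.00 = 21.43 mm
y_c = 236456.00 / 4384.00 = 53.94 mm

x_c = 21.43 mm, y_c = 53.94 mm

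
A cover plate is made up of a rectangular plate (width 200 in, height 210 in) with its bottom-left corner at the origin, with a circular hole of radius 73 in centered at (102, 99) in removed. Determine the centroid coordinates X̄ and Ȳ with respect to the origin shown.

plate: A = 200 × 210 = 42000.00, centroid at (100.00, 105.00).
hole: A = −π·73² = -16741.55, centroid at (102.00, 99.00).
ΣA = 25258.45 in², ΣAX̄ = 2492362.18 in³, ΣAȲ = 2752586.82 in³.
X̄ = 2492362.18/25258.45 = 98.67 in; Ȳ = 2752586.82/25258.45 = 108.98 in.

X̄ = 98.67 in, Ȳ = 108.98 in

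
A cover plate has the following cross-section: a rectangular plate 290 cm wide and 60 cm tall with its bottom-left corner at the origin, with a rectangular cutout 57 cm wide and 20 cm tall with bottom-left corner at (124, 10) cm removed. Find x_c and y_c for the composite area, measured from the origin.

plate: A = 290 × 60 = 17400.00, centroid at (145.00, 30.00).
hole: A = −(57 × 20) = -1140.00, centroid at (152.50, 20.00).
ΣA = 16260.00 cm²
ΣAx_c = (17400.00)(145.00) + (-1140.00)(152.50) = 2349150.00 cm³
ΣAy_c = (17400.00)(30.00) + (-1140.00)(20.00) = 499200.00 cm³
x_c = 2349150.00 / 16260.00 = 144.47 cm
y_c = 499200.00 / 16260.00 = 30.70 cm

x_c = 144.47 cm, y_c = 30.70 cm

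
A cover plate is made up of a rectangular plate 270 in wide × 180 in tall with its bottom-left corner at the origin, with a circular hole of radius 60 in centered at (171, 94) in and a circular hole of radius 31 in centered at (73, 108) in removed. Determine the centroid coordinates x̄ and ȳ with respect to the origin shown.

plate: A = 270 × 180 = 48600.00, centroid at (135.00, 90.00).
hole 1: A = −π·60² = -11309.73, centroid at (171.00, 94.00).
hole 2: A = −π·31² = -3019.07, centroid at (73.00, 108.00).
ΣA = 34271.20 in²
ΣAx̄ = (48600.00)(135.00) + (-11309.73)(171.00) + (-3019.07)(73.00) = 4406643.41 in³
ΣAȳ = (48600.00)(90.00) + (-11309.73)(94.00) + (-3019.07)(108.00) = 2984825.43 in³
x̄ = 4406643.41 / 34271.20 = 128.58 in
ȳ = 2984825.43 / 34271.20 = 87.09 in

x̄ = 128.58 in, ȳ = 87.09 in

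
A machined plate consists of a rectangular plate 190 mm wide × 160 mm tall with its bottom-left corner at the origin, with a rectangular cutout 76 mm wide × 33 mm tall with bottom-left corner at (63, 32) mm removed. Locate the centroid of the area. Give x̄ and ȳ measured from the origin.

x̄ = 94.46 mm, ȳ = 82.83 mm

plate: A = 190 × 160 = 30400.00, centroid at (95.00, 80.00).
hole: A = −(76 × 33) = -2508.00, centroid at (101.00, 48.50).
ΣA = 27892.00 mm²
ΣAx̄ = (30400.00)(95.00) + (-2508.00)(101.00) = 2634692.00 mm³
ΣAȳ = (30400.00)(80.00) + (-2508.00)(48.50) = 2310362.00 mm³
x̄ = 2634692.00 / 27892.00 = 94.46 mm
ȳ = 2310362.00 / 27892.00 = 82.83 mm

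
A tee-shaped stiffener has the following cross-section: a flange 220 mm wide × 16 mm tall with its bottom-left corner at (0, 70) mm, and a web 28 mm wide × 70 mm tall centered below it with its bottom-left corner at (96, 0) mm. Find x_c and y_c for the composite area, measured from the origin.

web: A = 28 × 70 = 1960.00, centroid at (110.00, 35.00).
flange: A = 220 × 16 = 3520.00, centroid at (110.00, 78.00).
ΣA = 5480.00 mm², ΣAx_c = 602800.00 mm³, ΣAy_c = 343160.00 mm³.
x_c = 602800.00/5480.00 = 110.00 mm; y_c = 343160.00/5480.00 = 62.62 mm.

x_c = 110.00 mm, y_c = 62.62 mm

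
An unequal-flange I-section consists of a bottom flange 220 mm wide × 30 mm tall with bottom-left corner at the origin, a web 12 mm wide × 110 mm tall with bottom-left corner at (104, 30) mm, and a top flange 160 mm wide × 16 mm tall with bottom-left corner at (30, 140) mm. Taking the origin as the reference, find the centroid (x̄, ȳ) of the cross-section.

x̄ = 110.00 mm, ȳ = 56.31 mm

bottom flange: A = 220 × 30 = 6600.00, centroid at (110.00, 15.00).
web: A = 12 × 110 = 1320.00, centroid at (110.00, 85.00).
top flange: A = 160 × 16 = 2560.00, centroid at (110.00, 148.00).
ΣA = 10480.00 mm², ΣAx̄ = 1152800.00 mm³, ΣAȳ = 590080.00 mm³.
x̄ = 1152800.00/10480.00 = 110.00 mm; ȳ = 590080.00/10480.00 = 56.31 mm.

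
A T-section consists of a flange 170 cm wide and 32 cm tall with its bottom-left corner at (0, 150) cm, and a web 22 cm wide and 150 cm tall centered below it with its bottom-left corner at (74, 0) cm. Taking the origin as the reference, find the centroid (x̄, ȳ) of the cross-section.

x̄ = 85.00 cm, ȳ = 131.64 cm

Part | A | x̄ᵢ | ȳᵢ | A·x̄ᵢ | A·ȳᵢ
web | 3300.00 | 85.00 | 75.00 | 280500.00 | 247500.00
flange | 5440.00 | 85.00 | 166.00 | 462400.00 | 903040.00
Σ | 8740.00 |  |  | 742900.00 | 1150540.00
x̄ = 742900.00 / 8740.00 = 85.00 cm
ȳ = 1150540.00 / 8740.00 = 131.64 cm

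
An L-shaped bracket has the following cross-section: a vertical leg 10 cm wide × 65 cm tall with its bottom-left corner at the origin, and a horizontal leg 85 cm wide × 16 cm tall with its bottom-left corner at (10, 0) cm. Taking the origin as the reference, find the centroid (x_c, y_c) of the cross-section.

vertical leg: A = 10 × 65 = 650.00, centroid at (5.00, 32.50).
horizontal leg: A = 85 × 16 = 1360.00, centroid at (52.50, 8.00).
ΣA = 2010.00 cm²
ΣAx_c = (650.00)(5.00) + (1360.00)(52.50) = 74650.00 cm³
ΣAy_c = (650.00)(32.50) + (1360.00)(8.00) = 32005.00 cm³
x_c = 74650.00 / 2010.00 = 37.14 cm
y_c = 32005.00 / 2010.00 = 15.92 cm

x_c = 37.14 cm, y_c = 15.92 cm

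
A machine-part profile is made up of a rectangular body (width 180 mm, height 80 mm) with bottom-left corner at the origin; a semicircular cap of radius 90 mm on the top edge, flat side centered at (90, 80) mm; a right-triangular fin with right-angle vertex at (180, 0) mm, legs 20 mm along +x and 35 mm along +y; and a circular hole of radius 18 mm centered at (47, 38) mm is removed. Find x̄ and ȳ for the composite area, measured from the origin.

x̄ = 92.93 mm, ȳ = 77.31 mm

rectangular body: A = 180 × 80 = 14400.00, centroid at (90.00, 40.00).
semicircular top: A = ½π·90² = 12723.45, centroid at (90.00, 118.20).
triangular fin: A = ½·20·35 = 350.00, centroid at (186.67, 11.67).
hole: A = −π·18² = -1017.88, centroid at (47.00, 38.00).
ΣA = 26455.57 mm²
ΣAx̄ = (14400.00)(90.00) + (12723.45)(90.00) + (350.00)(186.67) + (-1017.88)(47.00) = 2458603.68 mm³
ΣAȳ = (14400.00)(40.00) + (12723.45)(118.20) + (350.00)(11.67) + (-1017.88)(38.00) = 2045280.06 mm³
x̄ = 2458603.68 / 26455.57 = 92.93 mm
ȳ = 2045280.06 / 26455.57 = 77.31 mm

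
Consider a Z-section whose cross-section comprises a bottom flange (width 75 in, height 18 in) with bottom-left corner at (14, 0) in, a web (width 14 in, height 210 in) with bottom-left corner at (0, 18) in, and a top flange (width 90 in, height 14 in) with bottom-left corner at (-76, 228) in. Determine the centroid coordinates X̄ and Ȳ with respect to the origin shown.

X̄ = 9.20 in, Ȳ = 120.70 in

Part | A | x̄ᵢ | ȳᵢ | A·x̄ᵢ | A·ȳᵢ
bottom flange | 1350.00 | 51.50 | 9.00 | 69525.00 | 12150.00
web | 2940.00 | 7.00 | 123.00 | 20580.00 | 361620.00
top flange | 1260.00 | -31.00 | 235.00 | -39060.00 | 296100.00
Σ | 5550.00 |  |  | 51045.00 | 669870.00
X̄ = 51045.00 / 5550.00 = 9.20 in
Ȳ = 669870.00 / 5550.00 = 120.70 in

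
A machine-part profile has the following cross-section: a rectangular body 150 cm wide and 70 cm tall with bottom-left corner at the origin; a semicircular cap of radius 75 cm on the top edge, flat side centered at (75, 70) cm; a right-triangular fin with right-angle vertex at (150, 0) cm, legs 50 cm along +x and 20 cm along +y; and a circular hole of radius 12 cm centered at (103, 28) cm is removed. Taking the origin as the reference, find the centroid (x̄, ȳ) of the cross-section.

x̄ = 76.71 cm, ȳ = 64.90 cm

rectangular body: A = 150 × 70 = 10500.00, centroid at (75.00, 35.00).
semicircular top: A = ½π·75² = 8835.73, centroid at (75.00, 101.83).
triangular fin: A = ½·50·20 = 500.00, centroid at (166.67, 6.67).
hole: A = −π·12² = -452.39, centroid at (103.00, 28.00).
ΣA = 19383.34 cm², ΣAx̄ = 1486916.93 cm³, ΣAȳ = 1257917.49 cm³.
x̄ = 1486916.93/19383.34 = 76.71 cm; ȳ = 1257917.49/19383.34 = 64.90 cm.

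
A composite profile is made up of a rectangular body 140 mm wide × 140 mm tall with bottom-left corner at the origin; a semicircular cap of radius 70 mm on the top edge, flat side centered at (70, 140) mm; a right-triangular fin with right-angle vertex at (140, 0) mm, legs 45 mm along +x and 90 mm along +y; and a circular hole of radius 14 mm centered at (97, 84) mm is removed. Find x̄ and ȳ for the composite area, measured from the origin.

x̄ = 75.42 mm, ȳ = 93.61 mm

rectangular body: A = 140 × 140 = 19600.00, centroid at (70.00, 70.00).
semicircular top: A = ½π·70² = 7696.90, centroid at (70.00, 169.71).
triangular fin: A = ½·45·90 = 2025.00, centroid at (155.00, 30.00).
hole: A = −π·14² = -615.75, centroid at (97.00, 84.00).
ΣA = 28706.15 mm²
ΣAx̄ = (19600.00)(70.00) + (7696.90)(70.00) + (2025.00)(155.00) + (-615.75)(97.00) = 2164930.18 mm³
ΣAȳ = (19600.00)(70.00) + (7696.90)(169.71) + (2025.00)(30.00) + (-615.75)(84.00) = 2687259.77 mm³
x̄ = 2164930.18 / 28706.15 = 75.42 mm
ȳ = 2687259.77 / 28706.15 = 93.61 mm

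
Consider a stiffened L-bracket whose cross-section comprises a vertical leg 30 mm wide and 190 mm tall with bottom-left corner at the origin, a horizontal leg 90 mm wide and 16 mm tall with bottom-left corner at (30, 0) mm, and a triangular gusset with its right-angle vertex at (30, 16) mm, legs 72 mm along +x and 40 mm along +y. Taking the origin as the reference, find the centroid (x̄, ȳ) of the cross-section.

x̄ = 31.62 mm, ȳ = 69.38 mm

Part | A | x̄ᵢ | ȳᵢ | A·x̄ᵢ | A·ȳᵢ
vertical leg | 5700.00 | 15.00 | 95.00 | 85500.00 | 541500.00
horizontal leg | 1440.00 | 75.00 | 8.00 | 108000.00 | 11520.00
gusset | 1440.00 | 54.00 | 29.33 | 77760.00 | 42240.00
Σ | 8580.00 |  |  | 271260.00 | 595260.00
x̄ = 271260.00 / 8580.00 = 31.62 mm
ȳ = 595260.00 / 8580.00 = 69.38 mm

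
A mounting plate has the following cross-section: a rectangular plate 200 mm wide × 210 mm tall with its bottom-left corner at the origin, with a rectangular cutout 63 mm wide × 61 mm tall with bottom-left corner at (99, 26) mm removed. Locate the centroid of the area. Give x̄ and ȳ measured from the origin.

x̄ = 96.93 mm, ȳ = 109.88 mm

plate: A = 200 × 210 = 42000.00, centroid at (100.00, 105.00).
hole: A = −(63 × 61) = -3843.00, centroid at (130.50, 56.50).
ΣA = 38157.00 mm²
ΣAx̄ = (42000.00)(100.00) + (-3843.00)(130.50) = 3698488.50 mm³
ΣAȳ = (42000.00)(105.00) + (-3843.00)(56.50) = 4192870.50 mm³
x̄ = 3698488.50 / 38157.00 = 96.93 mm
ȳ = 4192870.50 / 38157.00 = 109.88 mm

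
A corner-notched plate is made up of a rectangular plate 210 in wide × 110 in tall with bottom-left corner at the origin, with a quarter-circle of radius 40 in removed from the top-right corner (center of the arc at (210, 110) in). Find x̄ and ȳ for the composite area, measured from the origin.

x̄ = 99.94 in, ȳ = 52.81 in

plate: A = 210 × 110 = 23100.00, centroid at (105.00, 55.00).
removed quarter-circle: A = −¼π·40² = -1256.64, centroid at (193.02, 93.02).
ΣA = 21843.36 in², ΣAx̄ = 2182939.55 in³, ΣAȳ = 1153603.26 in³.
x̄ = 2182939.55/21843.36 = 99.94 in; ȳ = 1153603.26/21843.36 = 52.81 in.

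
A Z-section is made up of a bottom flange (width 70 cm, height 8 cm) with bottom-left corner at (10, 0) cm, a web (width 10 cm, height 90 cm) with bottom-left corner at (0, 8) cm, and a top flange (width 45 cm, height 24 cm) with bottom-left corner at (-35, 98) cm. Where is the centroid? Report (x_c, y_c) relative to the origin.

bottom flange: A = 70 × 8 = 560.00, centroid at (45.00, 4.00).
web: A = 10 × 90 = 900.00, centroid at (5.00, 53.00).
top flange: A = 45 × 24 = 1080.00, centroid at (-12.50, 110.00).
ΣA = 2540.00 cm²
ΣAx_c = (560.00)(45.00) + (900.00)(5.00) + (1080.00)(-12.50) = 16200.00 cm³
ΣAy_c = (560.00)(4.00) + (900.00)(53.00) + (1080.00)(110.00) = 168740.00 cm³
x_c = 16200.00 / 2540.00 = 6.38 cm
y_c = 168740.00 / 2540.00 = 66.43 cm

x_c = 6.38 cm, y_c = 66.43 cm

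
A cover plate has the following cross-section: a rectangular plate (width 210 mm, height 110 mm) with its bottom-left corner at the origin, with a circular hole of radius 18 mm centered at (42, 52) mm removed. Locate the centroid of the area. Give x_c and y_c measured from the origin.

x_c = 107.90 mm, y_c = 55.14 mm

Part | A | x̄ᵢ | ȳᵢ | A·x̄ᵢ | A·ȳᵢ
plate | 23100.00 | 105.00 | 55.00 | 2425500.00 | 1270500.00
hole | -1017.88 | 42.00 | 52.00 | -42750.79 | -52929.55
Σ | 22082.12 |  |  | 2382749.21 | 1217570.45
x_c = 2382749.21 / 22082.12 = 107.90 mm
y_c = 1217570.45 / 22082.12 = 55.14 mm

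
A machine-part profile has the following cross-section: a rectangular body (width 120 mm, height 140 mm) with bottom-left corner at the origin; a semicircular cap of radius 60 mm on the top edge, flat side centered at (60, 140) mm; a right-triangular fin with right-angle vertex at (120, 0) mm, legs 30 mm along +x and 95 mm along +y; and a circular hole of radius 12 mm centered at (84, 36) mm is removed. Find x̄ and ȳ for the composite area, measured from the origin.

Part | A | x̄ᵢ | ȳᵢ | A·x̄ᵢ | A·ȳᵢ
rectangular body | 16800.00 | 60.00 | 70.00 | 1008000.00 | 1176000.00
semicircular top | 5654.87 | 60.00 | 165.46 | 339292.01 | 935681.35
triangular fin | 1425.00 | 130.00 | 31.67 | 185250.00 | 45125.00
hole | -452.39 | 84.00 | 36.00 | -38000.70 | -16286.02
Σ | 23427.48 |  |  | 1494541.30 | 2140520.33
x̄ = 1494541.30 / 23427.48 = 63.79 mm
ȳ = 2140520.33 / 23427.48 = 91.37 mm

x̄ = 63.79 mm, ȳ = 91.37 mm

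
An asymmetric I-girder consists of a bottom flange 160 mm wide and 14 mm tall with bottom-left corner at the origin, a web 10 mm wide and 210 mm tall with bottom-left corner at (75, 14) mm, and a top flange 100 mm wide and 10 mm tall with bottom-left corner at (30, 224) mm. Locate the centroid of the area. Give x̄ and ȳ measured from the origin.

bottom flange: A = 160 × 14 = 2240.00, centroid at (80.00, 7.00).
web: A = 10 × 210 = 2100.00, centroid at (80.00, 119.00).
top flange: A = 100 × 10 = 1000.00, centroid at (80.00, 229.00).
ΣA = 5340.00 mm², ΣAx̄ = 427200.00 mm³, ΣAȳ = 494580.00 mm³.
x̄ = 427200.00/5340.00 = 80.00 mm; ȳ = 494580.00/5340.00 = 92.62 mm.

x̄ = 80.00 mm, ȳ = 92.62 mm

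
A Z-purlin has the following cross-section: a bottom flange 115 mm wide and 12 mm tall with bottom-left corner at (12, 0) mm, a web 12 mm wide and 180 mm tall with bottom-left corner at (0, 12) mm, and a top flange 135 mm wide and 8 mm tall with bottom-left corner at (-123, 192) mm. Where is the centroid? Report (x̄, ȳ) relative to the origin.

x̄ = 10.59 mm, ȳ = 95.30 mm

bottom flange: A = 115 × 12 = 1380.00, centroid at (69.50, 6.00).
web: A = 12 × 180 = 2160.00, centroid at (6.00, 102.00).
top flange: A = 135 × 8 = 1080.00, centroid at (-55.50, 196.00).
ΣA = 4620.00 mm², ΣAx̄ = 48930.00 mm³, ΣAȳ = 440280.00 mm³.
x̄ = 48930.00/4620.00 = 10.59 mm; ȳ = 440280.00/4620.00 = 95.30 mm.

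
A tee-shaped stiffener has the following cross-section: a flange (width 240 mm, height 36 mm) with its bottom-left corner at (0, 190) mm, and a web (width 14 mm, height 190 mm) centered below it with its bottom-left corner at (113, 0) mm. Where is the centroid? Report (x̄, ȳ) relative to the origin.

web: A = 14 × 190 = 2660.00, centroid at (120.00, 95.00).
flange: A = 240 × 36 = 8640.00, centroid at (120.00, 208.00).
ΣA = 11300.00 mm², ΣAx̄ = 1356000.00 mm³, ΣAȳ = 2049820.00 mm³.
x̄ = 1356000.00/11300.00 = 120.00 mm; ȳ = 2049820.00/11300.00 = 181.40 mm.

x̄ = 120.00 mm, ȳ = 181.40 mm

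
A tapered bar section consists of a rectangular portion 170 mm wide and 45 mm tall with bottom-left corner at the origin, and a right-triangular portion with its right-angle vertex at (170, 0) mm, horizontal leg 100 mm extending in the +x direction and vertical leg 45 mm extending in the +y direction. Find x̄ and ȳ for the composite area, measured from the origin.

rectangular portion: A = 170 × 45 = 7650.00, centroid at (85.00, 22.50).
triangular portion: A = ½·100·45 = 2250.00, centroid at (203.33, 15.00).
ΣA = 9900.00 mm²
ΣAx̄ = (7650.00)(85.00) + (2250.00)(203.33) = 1107750.00 mm³
ΣAȳ = (7650.00)(22.50) + (2250.00)(15.00) = 205875.00 mm³
x̄ = 1107750.00 / 9900.00 = 111.89 mm
ȳ = 205875.00 / 9900.00 = 20.80 mm

x̄ = 111.89 mm, ȳ = 20.80 mm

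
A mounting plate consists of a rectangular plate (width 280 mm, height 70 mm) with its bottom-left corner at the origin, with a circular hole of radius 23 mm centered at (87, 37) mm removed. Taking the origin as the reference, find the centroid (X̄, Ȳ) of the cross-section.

X̄ = 144.91 mm, Ȳ = 34.81 mm

Part | A | x̄ᵢ | ȳᵢ | A·x̄ᵢ | A·ȳᵢ
plate | 19600.00 | 140.00 | 35.00 | 2744000.00 | 686000.00
hole | -1661.90 | 87.00 | 37.00 | -144585.52 | -61490.39
Σ | 17938.10 |  |  | 2599414.48 | 624509.61
X̄ = 2599414.48 / 17938.10 = 144.91 mm
Ȳ = 624509.61 / 17938.10 = 34.81 mm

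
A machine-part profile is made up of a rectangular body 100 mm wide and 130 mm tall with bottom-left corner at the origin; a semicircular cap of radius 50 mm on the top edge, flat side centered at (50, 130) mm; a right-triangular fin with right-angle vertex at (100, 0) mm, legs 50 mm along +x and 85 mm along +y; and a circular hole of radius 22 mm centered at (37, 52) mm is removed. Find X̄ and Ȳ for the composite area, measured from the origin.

X̄ = 59.21 mm, Ȳ = 81.00 mm

Part | A | x̄ᵢ | ȳᵢ | A·x̄ᵢ | A·ȳᵢ
rectangular body | 13000.00 | 50.00 | 65.00 | 650000.00 | 845000.00
semicircular top | 3926.99 | 50.00 | 151.22 | 196349.54 | 593842.14
triangular fin | 2125.00 | 116.67 | 28.33 | 247916.67 | 60208.33
hole | -1520.53 | 37.00 | 52.00 | -56259.64 | -79067.60
Σ | 17531.46 |  |  | 1038006.57 | 1419982.87
X̄ = 1038006.57 / 17531.46 = 59.21 mm
Ȳ = 1419982.87 / 17531.46 = 81.00 mm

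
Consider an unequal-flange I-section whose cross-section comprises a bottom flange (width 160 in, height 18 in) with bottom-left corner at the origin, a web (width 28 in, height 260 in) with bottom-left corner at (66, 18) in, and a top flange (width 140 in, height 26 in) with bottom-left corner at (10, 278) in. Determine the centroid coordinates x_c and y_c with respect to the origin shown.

x_c = 80.00 in, y_c = 156.71 in

bottom flange: A = 160 × 18 = 2880.00, centroid at (80.00, 9.00).
web: A = 28 × 260 = 7280.00, centroid at (80.00, 148.00).
top flange: A = 140 × 26 = 3640.00, centroid at (80.00, 291.00).
ΣA = 13800.00 in²
ΣAx_c = (2880.00)(80.00) + (7280.00)(80.00) + (3640.00)(80.00) = 1104000.00 in³
ΣAy_c = (2880.00)(9.00) + (7280.00)(148.00) + (3640.00)(291.00) = 2162600.00 in³
x_c = 1104000.00 / 13800.00 = 80.00 in
y_c = 2162600.00 / 13800.00 = 156.71 in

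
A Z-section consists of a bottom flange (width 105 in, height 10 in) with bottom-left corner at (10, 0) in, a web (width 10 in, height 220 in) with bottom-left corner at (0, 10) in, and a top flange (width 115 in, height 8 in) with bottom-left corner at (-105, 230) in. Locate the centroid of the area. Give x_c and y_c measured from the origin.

x_c = 7.90 in, y_c = 116.19 in

bottom flange: A = 105 × 10 = 1050.00, centroid at (62.50, 5.00).
web: A = 10 × 220 = 2200.00, centroid at (5.00, 120.00).
top flange: A = 115 × 8 = 920.00, centroid at (-47.50, 234.00).
ΣA = 4170.00 in², ΣAx_c = 32925.00 in³, ΣAy_c = 484530.00 in³.
x_c = 32925.00/4170.00 = 7.90 in; y_c = 484530.00/4170.00 = 116.19 in.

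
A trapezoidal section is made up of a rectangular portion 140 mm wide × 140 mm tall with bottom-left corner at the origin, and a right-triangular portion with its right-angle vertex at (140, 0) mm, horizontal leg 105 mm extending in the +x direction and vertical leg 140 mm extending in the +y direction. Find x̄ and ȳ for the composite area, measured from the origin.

x̄ = 98.64 mm, ȳ = 63.64 mm

Part | A | x̄ᵢ | ȳᵢ | A·x̄ᵢ | A·ȳᵢ
rectangular portion | 19600.00 | 70.00 | 70.00 | 1372000.00 | 1372000.00
triangular portion | 7350.00 | 175.00 | 46.67 | 1286250.00 | 343000.00
Σ | 26950.00 |  |  | 2658250.00 | 1715000.00
x̄ = 2658250.00 / 26950.00 = 98.64 mm
ȳ = 1715000.00 / 26950.00 = 63.64 mm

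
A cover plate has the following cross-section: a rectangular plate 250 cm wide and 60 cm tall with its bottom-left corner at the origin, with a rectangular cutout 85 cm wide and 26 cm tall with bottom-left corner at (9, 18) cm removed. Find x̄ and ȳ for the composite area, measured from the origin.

plate: A = 250 × 60 = 15000.00, centroid at (125.00, 30.00).
hole: A = −(85 × 26) = -2210.00, centroid at (51.50, 31.00).
ΣA = 12790.00 cm², ΣAx̄ = 1761185.00 cm³, ΣAȳ = 381490.00 cm³.
x̄ = 1761185.00/12790.00 = 137.70 cm; ȳ = 381490.00/12790.00 = 29.83 cm.

x̄ = 137.70 cm, ȳ = 29.83 cm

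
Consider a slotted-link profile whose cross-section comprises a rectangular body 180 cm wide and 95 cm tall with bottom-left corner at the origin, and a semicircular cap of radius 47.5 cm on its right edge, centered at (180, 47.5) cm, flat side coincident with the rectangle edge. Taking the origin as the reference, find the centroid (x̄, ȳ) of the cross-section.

x̄ = 108.91 cm, ȳ = 47.50 cm

rectangular body: A = 180 × 95 = 17100.00, centroid at (90.00, 47.50).
semicircular end: A = ½π·47.5² = 3544.11, centroid at (200.16, 47.50).
ΣA = 20644.11 cm², ΣAx̄ = 2248387.57 cm³, ΣAȳ = 980595.19 cm³.
x̄ = 2248387.57/20644.11 = 108.91 cm; ȳ = 980595.19/20644.11 = 47.50 cm.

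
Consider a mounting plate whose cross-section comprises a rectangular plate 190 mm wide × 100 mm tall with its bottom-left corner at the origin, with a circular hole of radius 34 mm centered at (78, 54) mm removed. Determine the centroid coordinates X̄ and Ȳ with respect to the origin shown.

X̄ = 99.02 mm, Ȳ = 49.05 mm

plate: A = 190 × 100 = 19000.00, centroid at (95.00, 50.00).
hole: A = −π·34² = -3631.68, centroid at (78.00, 54.00).
ΣA = 15368.32 mm², ΣAX̄ = 1521728.87 mm³, ΣAȲ = 753889.22 mm³.
X̄ = 1521728.87/15368.32 = 99.02 mm; Ȳ = 753889.22/15368.32 = 49.05 mm.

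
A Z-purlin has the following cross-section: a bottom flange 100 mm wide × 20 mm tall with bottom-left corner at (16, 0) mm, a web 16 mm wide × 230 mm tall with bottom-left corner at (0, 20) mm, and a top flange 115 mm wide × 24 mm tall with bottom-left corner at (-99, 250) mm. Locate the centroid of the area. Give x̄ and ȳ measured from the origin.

Part | A | x̄ᵢ | ȳᵢ | A·x̄ᵢ | A·ȳᵢ
bottom flange | 2000.00 | 66.00 | 10.00 | 132000.00 | 20000.00
web | 3680.00 | 8.00 | 135.00 | 29440.00 | 496800.00
top flange | 2760.00 | -41.50 | 262.00 | -114540.00 | 723120.00
Σ | 8440.00 |  |  | 46900.00 | 1239920.00
x̄ = 46900.00 / 8440.00 = 5.56 mm
ȳ = 1239920.00 / 8440.00 = 146.91 mm

x̄ = 5.56 mm, ȳ = 146.91 mm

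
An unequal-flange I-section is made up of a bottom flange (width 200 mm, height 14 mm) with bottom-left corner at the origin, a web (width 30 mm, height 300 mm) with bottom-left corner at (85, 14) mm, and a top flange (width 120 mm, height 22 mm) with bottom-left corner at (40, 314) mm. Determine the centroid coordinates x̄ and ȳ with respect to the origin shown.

x̄ = 100.00 mm, ȳ = 162.99 mm

bottom flange: A = 200 × 14 = 2800.00, centroid at (100.00, 7.00).
web: A = 30 × 300 = 9000.00, centroid at (100.00, 164.00).
top flange: A = 120 × 22 = 2640.00, centroid at (100.00, 325.00).
ΣA = 14440.00 mm², ΣAx̄ = 1444000.00 mm³, ΣAȳ = 2353600.00 mm³.
x̄ = 1444000.00/14440.00 = 100.00 mm; ȳ = 2353600.00/14440.00 = 162.99 mm.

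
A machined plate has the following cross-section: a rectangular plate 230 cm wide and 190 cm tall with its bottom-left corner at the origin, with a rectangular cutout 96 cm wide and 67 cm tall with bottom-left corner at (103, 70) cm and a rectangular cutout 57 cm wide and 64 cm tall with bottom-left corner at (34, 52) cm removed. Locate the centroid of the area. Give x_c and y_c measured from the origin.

plate: A = 230 × 190 = 43700.00, centroid at (115.00, 95.00).
hole 1: A = −(96 × 67) = -6432.00, centroid at (151.00, 103.50).
hole 2: A = −(57 × 64) = -3648.00, centroid at (62.50, 84.00).
ΣA = 33620.00 cm²
ΣAx_c = (43700.00)(115.00) + (-6432.00)(151.00) + (-3648.00)(62.50) = 3826268.00 cm³
ΣAy_c = (43700.00)(95.00) + (-6432.00)(103.50) + (-3648.00)(84.00) = 3179356.00 cm³
x_c = 3826268.00 / 33620.00 = 113.81 cm
y_c = 3179356.00 / 33620.00 = 94.57 cm

x_c = 113.81 cm, y_c = 94.57 cm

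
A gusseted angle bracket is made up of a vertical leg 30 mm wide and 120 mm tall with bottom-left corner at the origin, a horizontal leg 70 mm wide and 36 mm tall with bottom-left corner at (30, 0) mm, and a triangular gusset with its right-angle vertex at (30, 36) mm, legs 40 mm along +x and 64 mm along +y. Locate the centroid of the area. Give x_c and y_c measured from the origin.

Part | A | x̄ᵢ | ȳᵢ | A·x̄ᵢ | A·ȳᵢ
vertical leg | 3600.00 | 15.00 | 60.00 | 54000.00 | 216000.00
horizontal leg | 2520.00 | 65.00 | 18.00 | 163800.00 | 45360.00
gusset | 1280.00 | 43.33 | 57.33 | 55466.67 | 73386.67
Σ | 7400.00 |  |  | 273266.67 | 334746.67
x_c = 273266.67 / 7400.00 = 36.93 mm
y_c = 334746.67 / 7400.00 = 45.24 mm

x_c = 36.93 mm, y_c = 45.24 mm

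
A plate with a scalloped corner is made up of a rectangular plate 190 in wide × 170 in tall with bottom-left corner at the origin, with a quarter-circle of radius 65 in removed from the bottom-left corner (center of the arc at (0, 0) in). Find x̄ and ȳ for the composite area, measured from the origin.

plate: A = 190 × 170 = 32300.00, centroid at (95.00, 85.00).
removed quarter-circle: A = −¼π·65² = -3318.31, centroid at (27.59, 27.59).
ΣA = 28981.69 in², ΣAx̄ = 2976958.33 in³, ΣAȳ = 2653958.33 in³.
x̄ = 2976958.33/28981.69 = 102.72 in; ȳ = 2653958.33/28981.69 = 91.57 in.

x̄ = 102.72 in, ȳ = 91.57 in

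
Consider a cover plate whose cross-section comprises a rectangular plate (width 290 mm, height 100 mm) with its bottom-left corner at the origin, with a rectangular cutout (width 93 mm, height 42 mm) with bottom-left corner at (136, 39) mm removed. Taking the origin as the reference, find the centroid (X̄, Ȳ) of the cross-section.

X̄ = 139.16 mm, Ȳ = 48.44 mm

Part | A | x̄ᵢ | ȳᵢ | A·x̄ᵢ | A·ȳᵢ
plate | 29000.00 | 145.00 | 50.00 | 4205000.00 | 1450000.00
hole | -3906.00 | 182.50 | 60.00 | -712845.00 | -234360.00
Σ | 25094.00 |  |  | 3492155.00 | 1215640.00
X̄ = 3492155.00 / 25094.00 = 139.16 mm
Ȳ = 1215640.00 / 25094.00 = 48.44 mm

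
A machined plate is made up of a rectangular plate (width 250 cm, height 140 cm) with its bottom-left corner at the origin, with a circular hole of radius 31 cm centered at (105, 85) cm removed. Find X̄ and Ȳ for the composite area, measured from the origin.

X̄ = 126.89 cm, Ȳ = 68.58 cm

Part | A | x̄ᵢ | ȳᵢ | A·x̄ᵢ | A·ȳᵢ
plate | 35000.00 | 125.00 | 70.00 | 4375000.00 | 2450000.00
hole | -3019.07 | 105.00 | 85.00 | -317002.41 | -256621.00
Σ | 31980.93 |  |  | 4057997.59 | 2193379.00
X̄ = 4057997.59 / 31980.93 = 126.89 cm
Ȳ = 2193379.00 / 31980.93 = 68.58 cm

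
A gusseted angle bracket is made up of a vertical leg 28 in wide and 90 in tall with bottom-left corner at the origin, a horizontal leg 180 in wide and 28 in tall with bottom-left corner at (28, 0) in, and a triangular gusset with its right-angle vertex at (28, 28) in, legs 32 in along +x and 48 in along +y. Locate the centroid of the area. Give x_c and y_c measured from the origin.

x_c = 79.21 in, y_c = 26.15 in

vertical leg: A = 28 × 90 = 2520.00, centroid at (14.00, 45.00).
horizontal leg: A = 180 × 28 = 5040.00, centroid at (118.00, 14.00).
gusset: A = ½·32·48 = 768.00, centroid at (38.67, 44.00).
ΣA = 8328.00 in², ΣAx_c = 659696.00 in³, ΣAy_c = 217752.00 in³.
x_c = 659696.00/8328.00 = 79.21 in; y_c = 217752.00/8328.00 = 26.15 in.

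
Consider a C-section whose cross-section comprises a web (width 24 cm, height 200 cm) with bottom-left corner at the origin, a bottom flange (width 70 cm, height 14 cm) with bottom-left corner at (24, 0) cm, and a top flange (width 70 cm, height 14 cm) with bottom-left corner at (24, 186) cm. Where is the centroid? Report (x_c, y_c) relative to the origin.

web: A = 24 × 200 = 4800.00, centroid at (12.00, 100.00).
bottom flange: A = 70 × 14 = 980.00, centroid at (59.00, 7.00).
top flange: A = 70 × 14 = 980.00, centroid at (59.00, 193.00).
ΣA = 6760.00 cm²
ΣAx_c = (4800.00)(12.00) + (980.00)(59.00) + (980.00)(59.00) = 173240.00 cm³
ΣAy_c = (4800.00)(100.00) + (980.00)(7.00) + (980.00)(193.00) = 676000.00 cm³
x_c = 173240.00 / 6760.00 = 25.63 cm
y_c = 676000.00 / 6760.00 = 100.00 cm

x_c = 25.63 cm, y_c = 100.00 cm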